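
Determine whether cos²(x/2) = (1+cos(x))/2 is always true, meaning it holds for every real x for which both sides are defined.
Claim: cos²(x/2) = (1+cos(x))/2.
Reasoning: Use cos(2θ) = 2cos²θ - 1 with θ = x/2: cos(x) = 2cos²(x/2) - 1. Solving for cos²(x/2) gives (1 + cos(x))/2.
So the two sides agree for every real x for which both sides are defined.

Conclusion: Yes, this is an identity.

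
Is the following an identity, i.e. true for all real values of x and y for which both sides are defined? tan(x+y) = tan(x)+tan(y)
Claim: tan(x+y) = tan(x)+tan(y).
Test a specific point where both sides are defined: x = 3π/4, y = -π/6.
LHS = tan(x+y) ≈ -3.7321
RHS = tan(x)+tan(y) ≈ -1.5774
Since -3.7321 ≠ -1.5774, the equation fails at this point, so it cannot hold for all real values of x and y for which both sides are defined.
The correct formula is tan(x+y) = (tan(x) + tan(y))/(1 - tan(x)tan(y)).

Conclusion: No, this is NOT an identity.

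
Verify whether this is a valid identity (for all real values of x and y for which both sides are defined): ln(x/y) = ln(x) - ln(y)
Yes, this is an identity.

Claim: ln(x/y) = ln(x) - ln(y).
Reasoning: Both sides are simultaneously defined only when x, y > 0. Write x = e^p, y = e^q. Then x/y = e^(p-q), so ln(x/y) = p - q = ln(x) - ln(y).
So the two sides agree for all real values of x and y for which both sides are defined.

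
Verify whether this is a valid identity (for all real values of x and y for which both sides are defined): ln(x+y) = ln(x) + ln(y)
Claim: ln(x+y) = ln(x) + ln(y).
Test a specific point where both sides are defined: x = 1/2, y = 2.
LHS = ln(x+y) ≈ 0.9163
RHS = ln(x) + ln(y) ≈ 0.0000
Since 0.9163 ≠ 0.0000, the equation fails at this point, so it cannot hold for all real values of x and y for which both sides are defined.
ln(x) + ln(y) = ln(xy), not ln(x+y).

Conclusion: No, this is NOT an identity.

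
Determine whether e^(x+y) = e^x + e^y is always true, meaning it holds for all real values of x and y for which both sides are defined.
No, this is NOT an identity.

Claim: e^(x+y) = e^x + e^y.
Test a specific point where both sides are defined: x = -1, y = -3.
LHS = e^(x+y) ≈ 0.0183
RHS = e^x + e^y ≈ 0.4177
Since 0.0183 ≠ 0.4177, the equation fails at this point, so it cannot hold for all real values of x and y for which both sides are defined.
The correct rule is e^(x+y) = e^x · e^y (a product, not a sum).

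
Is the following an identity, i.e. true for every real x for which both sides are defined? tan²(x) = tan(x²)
Claim: tan²(x) = tan(x²).
Test a specific point where both sides are defined: x = 3π/4.
LHS = tan²(x) ≈ 1.0000
RHS = tan(x²) ≈ -0.8977
Since 1.0000 ≠ -0.8977, the equation fails at this point, so it cannot hold for every real x for which both sides are defined.
tan²(x) means (tan x)², squaring the output; tan(x²) squares the input. These are different functions.

Conclusion: No, this is NOT an identity.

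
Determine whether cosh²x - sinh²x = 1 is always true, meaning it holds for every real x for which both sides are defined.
Claim: cosh²x - sinh²x = 1.
Reasoning: With cosh(x) = (e^x + e^-x)/2 and sinh(x) = (e^x - e^-x)/2: cosh²x = (e^(2x) + 2 + e^(-2x))/4 and sinh²x = (e^(2x) - 2 + e^(-2x))/4. Subtracting leaves 4/4 = 1.
So the two sides agree for every real x for which both sides are defined.

Conclusion: Yes, this is an identity.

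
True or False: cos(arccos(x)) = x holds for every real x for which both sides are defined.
Claim: cos(arccos(x)) = x.
Reasoning: For -1 ≤ x ≤ 1 (where arccos is defined), arccos(x) is by definition an angle whose cosine equals x. Taking the cosine of that angle returns x. (Note the other order, arccos(cos x) = x, is NOT an identity.)
So the two sides agree for every real x for which both sides are defined.

Conclusion: True.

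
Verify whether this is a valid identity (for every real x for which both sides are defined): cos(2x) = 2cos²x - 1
Yes, this is an identity.

Claim: cos(2x) = 2cos²x - 1.
Reasoning: cos(2x) = cos²x - sin²x. Replace sin²x by 1 - cos²x: cos²x - (1 - cos²x) = 2cos²x - 1.
So the two sides agree for every real x for which both sides are defined.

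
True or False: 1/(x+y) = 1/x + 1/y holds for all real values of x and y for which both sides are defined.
Claim: 1/(x+y) = 1/x + 1/y.
Test a specific point where both sides are defined: x = -1, y = 2.
LHS = 1/(x+y) ≈ 1.0000
RHS = 1/x + 1/y ≈ -0.5000
Since 1.0000 ≠ -0.5000, the equation fails at this point, so it cannot hold for all real values of x and y for which both sides are defined.
1/x + 1/y = (x+y)/(xy), which is not 1/(x+y).

Conclusion: False.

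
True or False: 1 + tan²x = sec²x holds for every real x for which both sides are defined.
Claim: 1 + tan²x = sec²x.
Reasoning: Start from sin²x + cos²x = 1 and divide every term by cos²x (allowed wherever tan x and sec x are defined): tan²x + 1 = 1/cos²x = sec²x.
So the two sides agree for every real x for which both sides are defined.

Conclusion: True.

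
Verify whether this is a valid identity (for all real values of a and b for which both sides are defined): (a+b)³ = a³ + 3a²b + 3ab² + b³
Claim: (a+b)³ = a³ + 3a²b + 3ab² + b³.
Reasoning: (a+b)³ = (a+b)(a+b)² = (a+b)(a² + 2ab + b²) = a³ + 2a²b + ab² + a²b + 2ab² + b³ = a³ + 3a²b + 3ab² + b³.
So the two sides agree for all real values of a and b for which both sides are defined.

Conclusion: Yes, this is an identity.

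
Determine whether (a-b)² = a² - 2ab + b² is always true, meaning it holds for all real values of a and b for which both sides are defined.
Claim: (a-b)² = a² - 2ab + b².
Reasoning: Expand: (a-b)² = (a-b)(a-b) = a·a - a·b - b·a + b·b = a² - 2ab + b².
So the two sides agree for all real values of a and b for which both sides are defined.

Conclusion: Yes, this is an identity.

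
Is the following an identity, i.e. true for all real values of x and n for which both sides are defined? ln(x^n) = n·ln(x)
Yes, this is an identity.

Claim: ln(x^n) = n·ln(x).
Reasoning: The right side requires x > 0. For x > 0, x^n = (e^(ln x))^n = e^(n·ln x), so taking ln of both sides gives ln(x^n) = n·ln(x).
So the two sides agree for all real values of x and n for which both sides are defined.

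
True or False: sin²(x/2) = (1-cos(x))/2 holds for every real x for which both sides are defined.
True.

Claim: sin²(x/2) = (1-cos(x))/2.
Reasoning: Use cos(2θ) = 1 - 2sin²θ with θ = x/2: cos(x) = 1 - 2sin²(x/2). Solving for sin²(x/2) gives (1 - cos(x))/2.
So the two sides agree for every real x for which both sides are defined.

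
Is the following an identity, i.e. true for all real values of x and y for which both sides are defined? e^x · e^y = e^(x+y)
Claim: e^x · e^y = e^(x+y).
Reasoning: This is the law of exponents for a common base: multiplying powers adds exponents. E.g. from the series, (Σ x^j/j!)(Σ y^k/k!) = Σ_m (Σ_{j+k=m} x^j y^k/(j!k!)) = Σ_m (x+y)^m/m! by the binomial theorem.
So the two sides agree for all real values of x and y for which both sides are defined.

Conclusion: Yes, this is an identity.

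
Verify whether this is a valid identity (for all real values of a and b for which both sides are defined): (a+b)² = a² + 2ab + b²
Claim: (a+b)² = a² + 2ab + b².
Reasoning: Expand: (a+b)² = (a+b)(a+b) = a·a + a·b + b·a + b·b = a² + 2ab + b².
So the two sides agree for all real values of a and b for which both sides are defined.

Conclusion: Yes, this is an identity.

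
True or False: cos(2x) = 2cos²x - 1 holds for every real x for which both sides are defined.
True.

Claim: cos(2x) = 2cos²x - 1.
Reasoning: cos(2x) = cos²x - sin²x. Replace sin²x by 1 - cos²x: cos²x - (1 - cos²x) = 2cos²x - 1.
So the two sides agree for every real x for which both sides are defined.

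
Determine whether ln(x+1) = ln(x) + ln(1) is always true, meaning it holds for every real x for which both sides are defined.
Claim: ln(x+1) = ln(x) + ln(1).
Test a specific point where both sides are defined: x = 5.
LHS = ln(x+1) ≈ 1.7918
RHS = ln(x) + ln(1) ≈ 1.6094
Since 1.7918 ≠ 1.6094, the equation fails at this point, so it cannot hold for every real x for which both sides are defined.
ln(1) = 0, so the right side is just ln(x), which differs from ln(x+1).

Conclusion: No, this is NOT an identity.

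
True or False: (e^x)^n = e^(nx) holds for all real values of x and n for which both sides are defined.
True.

Claim: (e^x)^n = e^(nx).
Reasoning: e^x is a positive real number, and for a positive base B and real exponent n, B^n = e^(n·ln B). With B = e^x, ln B = x, so (e^x)^n = e^(n·x).
So the two sides agree for all real values of x and n for which both sides are defined.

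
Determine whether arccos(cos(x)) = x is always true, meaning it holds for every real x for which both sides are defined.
No, this is NOT an identity.

Claim: arccos(cos(x)) = x.
Test a specific point where both sides are defined: x = -π/4.
LHS = arccos(cos(x)) ≈ 0.7854
RHS = x ≈ -0.7854
Since 0.7854 ≠ -0.7854, the equation fails at this point, so it cannot hold for every real x for which both sides are defined.
arccos only returns values in [0, π], so arccos(cos(x)) = x holds only for x in that interval, not for all real x.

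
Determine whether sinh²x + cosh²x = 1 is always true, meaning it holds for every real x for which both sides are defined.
Claim: sinh²x + cosh²x = 1.
Test a specific point where both sides are defined: x = 2.
LHS = sinh²x + cosh²x ≈ 27.3082
RHS = 1 ≈ 1.0000
Since 27.3082 ≠ 1.0000, the equation fails at this point, so it cannot hold for every real x for which both sides are defined.
The correct hyperbolic identity is cosh²x - sinh²x = 1 (a difference); the sum sinh²x + cosh²x equals cosh(2x).

Conclusion: No, this is NOT an identity.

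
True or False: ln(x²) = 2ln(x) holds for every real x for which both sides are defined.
True.

Claim: ln(x²) = 2ln(x).
Reasoning: The right side requires x > 0. For x > 0, x² = (e^(ln x))² = e^(2ln x), so ln(x²) = 2ln(x). (For x < 0 the right side is undefined, so those values are outside the claim.)
So the two sides agree for every real x for which both sides are defined.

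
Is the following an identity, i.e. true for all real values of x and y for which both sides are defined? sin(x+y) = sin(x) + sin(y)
Claim: sin(x+y) = sin(x) + sin(y).
Test a specific point where both sides are defined: x = -π/2, y = -π/6.
LHS = sin(x+y) ≈ -0.8660
RHS = sin(x) + sin(y) ≈ -1.5000
Since -0.8660 ≠ -1.5000, the equation fails at this point, so it cannot hold for all real values of x and y for which both sides are defined.
The correct expansion is sin(x+y) = sin(x)cos(y) + cos(x)sin(y); sine is not additive.

Conclusion: No, this is NOT an identity.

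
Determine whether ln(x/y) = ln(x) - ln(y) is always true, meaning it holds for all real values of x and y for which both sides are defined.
Claim: ln(x/y) = ln(x) - ln(y).
Reasoning: Both sides are simultaneously defined only when x, y > 0. Write x = e^p, y = e^q. Then x/y = e^(p-q), so ln(x/y) = p - q = ln(x) - ln(y).
So the two sides agree for all real values of x and y for which both sides are defined.

Conclusion: Yes, this is an identity.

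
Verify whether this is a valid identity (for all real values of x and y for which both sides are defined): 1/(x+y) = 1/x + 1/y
Claim: 1/(x+y) = 1/x + 1/y.
Test a specific point where both sides are defined: x = 1/2, y = 5.
LHS = 1/(x+y) ≈ 0.1818
RHS = 1/x + 1/y ≈ 2.2000
Since 0.1818 ≠ 2.2000, the equation fails at this point, so it cannot hold for all real values of x and y for which both sides are defined.
1/x + 1/y = (x+y)/(xy), which is not 1/(x+y).

Conclusion: No, this is NOT an identity.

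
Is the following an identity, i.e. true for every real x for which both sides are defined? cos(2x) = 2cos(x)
Claim: cos(2x) = 2cos(x).
Test a specific point where both sides are defined: x = -π/3.
LHS = cos(2x) ≈ -0.5000
RHS = 2cos(x) ≈ 1.0000
Since -0.5000 ≠ 1.0000, the equation fails at this point, so it cannot hold for every real x for which both sides are defined.
The correct double-angle formula is cos(2x) = cos²x - sin²x.

Conclusion: No, this is NOT an identity.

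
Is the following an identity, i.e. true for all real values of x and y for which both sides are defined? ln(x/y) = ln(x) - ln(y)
Yes, this is an identity.

Claim: ln(x/y) = ln(x) - ln(y).
Reasoning: Both sides are simultaneously defined only when x, y > 0. Write x = e^p, y = e^q. Then x/y = e^(p-q), so ln(x/y) = p - q = ln(x) - ln(y).
So the two sides agree for all real values of x and y for which both sides are defined.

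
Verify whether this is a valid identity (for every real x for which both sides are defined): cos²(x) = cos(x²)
Claim: cos²(x) = cos(x²).
Test a specific point where both sides are defined: x = -π/2.
LHS = cos²(x) ≈ 0.0000
RHS = cos(x²) ≈ -0.7812
Since 0.0000 ≠ -0.7812, the equation fails at this point, so it cannot hold for every real x for which both sides are defined.
cos²(x) means (cos x)², squaring the output; cos(x²) squares the input. These are different functions.

Conclusion: No, this is NOT an identity.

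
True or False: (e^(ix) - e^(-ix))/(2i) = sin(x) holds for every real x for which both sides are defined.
Claim: (e^(ix) - e^(-ix))/(2i) = sin(x).
Reasoning: By Euler's formula e^(ix) = cos(x) + i·sin(x) and e^(-ix) = cos(x) - i·sin(x). Subtracting cancels the cosine terms: e^(ix) - e^(-ix) = 2i·sin(x); divide by 2i.
So the two sides agree for every real x for which both sides are defined.

Conclusion: True.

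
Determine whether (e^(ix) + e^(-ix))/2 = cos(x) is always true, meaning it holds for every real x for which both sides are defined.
Yes, this is an identity.

Claim: (e^(ix) + e^(-ix))/2 = cos(x).
Reasoning: By Euler's formula e^(ix) = cos(x) + i·sin(x) and e^(-ix) = cos(x) - i·sin(x). Adding cancels the sine terms: e^(ix) + e^(-ix) = 2cos(x); divide by 2.
So the two sides agree for every real x for which both sides are defined.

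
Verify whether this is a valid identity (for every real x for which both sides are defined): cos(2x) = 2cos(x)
No, this is NOT an identity.

Claim: cos(2x) = 2cos(x).
Test a specific point where both sides are defined: x = -π/4.
LHS = cos(2x) ≈ 0.0000
RHS = 2cos(x) ≈ 1.4142
Since 0.0000 ≠ 1.4142, the equation fails at this point, so it cannot hold for every real x for which both sides are defined.
The correct double-angle formula is cos(2x) = cos²x - sin²x.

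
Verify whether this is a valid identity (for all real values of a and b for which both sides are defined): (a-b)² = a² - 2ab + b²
Yes, this is an identity.

Claim: (a-b)² = a² - 2ab + b².
Reasoning: Expand: (a-b)² = (a-b)(a-b) = a·a - a·b - b·a + b·b = a² - 2ab + b².
So the two sides agree for all real values of a and b for which both sides are defined.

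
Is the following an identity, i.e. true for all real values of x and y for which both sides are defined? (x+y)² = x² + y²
Claim: (x+y)² = x² + y².
Test a specific point where both sides are defined: x = 4, y = 1/2.
LHS = (x+y)² ≈ 20.2500
RHS = x² + y² ≈ 16.2500
Since 20.2500 ≠ 16.2500, the equation fails at this point, so it cannot hold for all real values of x and y for which both sides are defined.
The correct expansion is (x+y)² = x² + 2xy + y²; the cross term 2xy is missing.

Conclusion: No, this is NOT an identity.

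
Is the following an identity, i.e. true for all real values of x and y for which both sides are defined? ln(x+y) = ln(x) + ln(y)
No, this is NOT an identity.

Claim: ln(x+y) = ln(x) + ln(y).
Test a specific point where both sides are defined: x = 1, y = 2.
LHS = ln(x+y) ≈ 1.0986
RHS = ln(x) + ln(y) ≈ 0.6931
Since 1.0986 ≠ 0.6931, the equation fails at this point, so it cannot hold for all real values of x and y for which both sides are defined.
ln(x) + ln(y) = ln(xy), not ln(x+y).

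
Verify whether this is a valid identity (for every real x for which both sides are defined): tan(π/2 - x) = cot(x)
Yes, this is an identity.

Claim: tan(π/2 - x) = cot(x).
Reasoning: tan(π/2 - x) = sin(π/2 - x)/cos(π/2 - x) = cos(x)/sin(x) = cot(x), using the cofunction identities sin(π/2 - x) = cos(x) and cos(π/2 - x) = sin(x).
So the two sides agree for every real x for which both sides are defined.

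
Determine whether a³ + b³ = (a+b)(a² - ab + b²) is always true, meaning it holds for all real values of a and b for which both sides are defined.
Yes, this is an identity.

Claim: a³ + b³ = (a+b)(a² - ab + b²).
Reasoning: Expand the right side: (a+b)(a² - ab + b²) = a³ - a²b + ab² + a²b - ab² + b³ = a³ + b³ (the middle terms cancel in pairs).
So the two sides agree for all real values of a and b for which both sides are defined.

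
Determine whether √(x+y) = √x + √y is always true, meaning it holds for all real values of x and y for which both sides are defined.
No, this is NOT an identity.

Claim: √(x+y) = √x + √y.
Test a specific point where both sides are defined: x = 5, y = 4.
LHS = √(x+y) ≈ 3.0000
RHS = √x + √y ≈ 4.2361
Since 3.0000 ≠ 4.2361, the equation fails at this point, so it cannot hold for all real values of x and y for which both sides are defined.
Squaring the right side gives x + 2√(xy) + y, not x + y.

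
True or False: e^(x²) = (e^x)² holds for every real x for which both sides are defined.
False.

Claim: e^(x²) = (e^x)².
Test a specific point where both sides are defined: x = -3.
LHS = e^(x²) ≈ 8103.0839
RHS = (e^x)² ≈ 0.0025
Since 8103.0839 ≠ 0.0025, the equation fails at this point, so it cannot hold for every real x for which both sides are defined.
(e^x)² = e^(2x), and 2x ≠ x² in general.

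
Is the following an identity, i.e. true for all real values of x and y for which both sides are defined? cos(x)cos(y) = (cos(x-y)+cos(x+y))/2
Yes, this is an identity.

Claim: cos(x)cos(y) = (cos(x-y)+cos(x+y))/2.
Reasoning: cos(x-y) = cos(x)cos(y) + sin(x)sin(y) and cos(x+y) = cos(x)cos(y) - sin(x)sin(y). Adding, cos(x-y) + cos(x+y) = 2cos(x)cos(y); divide by 2.
So the two sides agree for all real values of x and y for which both sides are defined.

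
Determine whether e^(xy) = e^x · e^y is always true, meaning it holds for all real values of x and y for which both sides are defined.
Claim: e^(xy) = e^x · e^y.
Test a specific point where both sides are defined: x = -2, y = 5.
LHS = e^(xy) ≈ 0.0000
RHS = e^x · e^y ≈ 20.0855
Since 0.0000 ≠ 20.0855, the equation fails at this point, so it cannot hold for all real values of x and y for which both sides are defined.
e^x · e^y = e^(x+y), not e^(xy).

Conclusion: No, this is NOT an identity.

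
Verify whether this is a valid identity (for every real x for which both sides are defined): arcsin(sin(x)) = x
Claim: arcsin(sin(x)) = x.
Test a specific point where both sides are defined: x = 3π/4.
LHS = arcsin(sin(x)) ≈ 0.7854
RHS = x ≈ 2.3562
Since 0.7854 ≠ 2.3562, the equation fails at this point, so it cannot hold for every real x for which both sides are defined.
arcsin only returns values in [-π/2, π/2], so arcsin(sin(x)) = x holds only for x in that interval, not for all real x.

Conclusion: No, this is NOT an identity.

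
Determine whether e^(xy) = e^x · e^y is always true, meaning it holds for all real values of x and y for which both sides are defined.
Claim: e^(xy) = e^x · e^y.
Test a specific point where both sides are defined: x = 3/2, y = -1.
LHS = e^(xy) ≈ 0.2231
RHS = e^x · e^y ≈ 1.6487
Since 0.2231 ≠ 1.6487, the equation fails at this point, so it cannot hold for all real values of x and y for which both sides are defined.
e^x · e^y = e^(x+y), not e^(xy).

Conclusion: No, this is NOT an identity.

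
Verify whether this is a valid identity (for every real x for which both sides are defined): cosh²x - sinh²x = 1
Yes, this is an identity.

Claim: cosh²x - sinh²x = 1.
Reasoning: With cosh(x) = (e^x + e^-x)/2 and sinh(x) = (e^x - e^-x)/2: cosh²x = (e^(2x) + 2 + e^(-2x))/4 and sinh²x = (e^(2x) - 2 + e^(-2x))/4. Subtracting leaves 4/4 = 1.
So the two sides agree for every real x for which both sides are defined.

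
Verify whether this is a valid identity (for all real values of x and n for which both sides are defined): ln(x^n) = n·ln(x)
Yes, this is an identity.

Claim: ln(x^n) = n·ln(x).
Reasoning: The right side requires x > 0. For x > 0, x^n = (e^(ln x))^n = e^(n·ln x), so taking ln of both sides gives ln(x^n) = n·ln(x).
So the two sides agree for all real values of x and n for which both sides are defined.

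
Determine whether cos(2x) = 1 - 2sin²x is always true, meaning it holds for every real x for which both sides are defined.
Claim: cos(2x) = 1 - 2sin²x.
Reasoning: cos(2x) = cos²x - sin²x. Replace cos²x by 1 - sin²x: (1 - sin²x) - sin²x = 1 - 2sin²x.
So the two sides agree for every real x for which both sides are defined.

Conclusion: Yes, this is an identity.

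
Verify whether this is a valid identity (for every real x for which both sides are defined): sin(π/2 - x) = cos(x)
Claim: sin(π/2 - x) = cos(x).
Reasoning: Use sin(u - v) = sin(u)cos(v) - cos(u)sin(v) with u = π/2, v = x: sin(π/2)cos(x) - cos(π/2)sin(x) = 1·cos(x) - 0·sin(x) = cos(x).
So the two sides agree for every real x for which both sides are defined.

Conclusion: Yes, this is an identity.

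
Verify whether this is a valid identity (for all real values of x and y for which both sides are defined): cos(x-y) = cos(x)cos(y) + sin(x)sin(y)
Yes, this is an identity.

Claim: cos(x-y) = cos(x)cos(y) + sin(x)sin(y).
Reasoning: Replace y by -y in cos(x+y) = cos(x)cos(y) - sin(x)sin(y) and use cos(-y) = cos(y), sin(-y) = -sin(y): cos(x-y) = cos(x)cos(y) + sin(x)sin(y).
So the two sides agree for all real values of x and y for which both sides are defined.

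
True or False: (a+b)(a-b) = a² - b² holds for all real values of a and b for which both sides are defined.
True.

Claim: (a+b)(a-b) = a² - b².
Reasoning: Expand: (a+b)(a-b) = a² - ab + ba - b² = a² - b² (the cross terms cancel).
So the two sides agree for all real values of a and b for which both sides are defined.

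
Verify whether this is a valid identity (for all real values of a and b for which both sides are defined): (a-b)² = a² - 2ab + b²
Claim: (a-b)² = a² - 2ab + b².
Reasoning: Expand: (a-b)² = (a-b)(a-b) = a·a - a·b - b·a + b·b = a² - 2ab + b².
So the two sides agree for all real values of a and b for which both sides are defined.

Conclusion: Yes, this is an identity.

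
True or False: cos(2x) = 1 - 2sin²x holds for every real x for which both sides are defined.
True.

Claim: cos(2x) = 1 - 2sin²x.
Reasoning: cos(2x) = cos²x - sin²x. Replace cos²x by 1 - sin²x: (1 - sin²x) - sin²x = 1 - 2sin²x.
So the two sides agree for every real x for which both sides are defined.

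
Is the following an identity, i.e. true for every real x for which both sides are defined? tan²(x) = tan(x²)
Claim: tan²(x) = tan(x²).
Test a specific point where both sides are defined: x = π.
LHS = tan²(x) ≈ 0.0000
RHS = tan(x²) ≈ 0.4767
Since 0.0000 ≠ 0.4767, the equation fails at this point, so it cannot hold for every real x for which both sides are defined.
tan²(x) means (tan x)², squaring the output; tan(x²) squares the input. These are different functions.

Conclusion: No, this is NOT an identity.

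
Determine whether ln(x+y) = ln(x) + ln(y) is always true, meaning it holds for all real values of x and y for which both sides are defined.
No, this is NOT an identity.

Claim: ln(x+y) = ln(x) + ln(y).
Test a specific point where both sides are defined: x = 1/2, y = 1.
LHS = ln(x+y) ≈ 0.4055
RHS = ln(x) + ln(y) ≈ -0.6931
Since 0.4055 ≠ -0.6931, the equation fails at this point, so it cannot hold for all real values of x and y for which both sides are defined.
ln(x) + ln(y) = ln(xy), not ln(x+y).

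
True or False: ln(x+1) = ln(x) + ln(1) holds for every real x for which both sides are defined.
Claim: ln(x+1) = ln(x) + ln(1).
Test a specific point where both sides are defined: x = 1.
LHS = ln(x+1) ≈ 0.6931
RHS = ln(x) + ln(1) ≈ 0.0000
Since 0.6931 ≠ 0.0000, the equation fails at this point, so it cannot hold for every real x for which both sides are defined.
ln(1) = 0, so the right side is just ln(x), which differs from ln(x+1).

Conclusion: False.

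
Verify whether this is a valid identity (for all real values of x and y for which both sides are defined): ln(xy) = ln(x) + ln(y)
Yes, this is an identity.

Claim: ln(xy) = ln(x) + ln(y).
Reasoning: Both sides are simultaneously defined only when x, y > 0. Write x = e^p, y = e^q (p = ln x, q = ln y). Then xy = e^p · e^q = e^(p+q), so ln(xy) = p + q = ln(x) + ln(y).
So the two sides agree for all real values of x and y for which both sides are defined.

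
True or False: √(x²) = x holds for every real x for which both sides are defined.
False.

Claim: √(x²) = x.
Test a specific point where both sides are defined: x = -2.
LHS = √(x²) ≈ 2.0000
RHS = x ≈ -2.0000
Since 2.0000 ≠ -2.0000, the equation fails at this point, so it cannot hold for every real x for which both sides are defined.
√(x²) = |x|, which differs from x whenever x < 0 (both sides are defined for every real x).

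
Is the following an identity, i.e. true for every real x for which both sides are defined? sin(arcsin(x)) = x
Yes, this is an identity.

Claim: sin(arcsin(x)) = x.
Reasoning: For -1 ≤ x ≤ 1 (where arcsin is defined), arcsin(x) is by definition an angle whose sine equals x. Taking the sine of that angle returns x. (Note the other order, arcsin(sin x) = x, is NOT an identity.)
So the two sides agree for every real x for which both sides are defined.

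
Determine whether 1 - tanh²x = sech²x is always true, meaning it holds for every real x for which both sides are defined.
Claim: 1 - tanh²x = sech²x.
Reasoning: Divide cosh²x - sinh²x = 1 through by cosh²x (never zero): 1 - tanh²x = 1/cosh²x = sech²x.
So the two sides agree for every real x for which both sides are defined.

Conclusion: Yes, this is an identity.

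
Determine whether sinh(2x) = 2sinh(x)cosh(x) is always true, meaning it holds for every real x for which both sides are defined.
Yes, this is an identity.

Claim: sinh(2x) = 2sinh(x)cosh(x).
Reasoning: 2sinh(x)cosh(x) = 2 · (e^x - e^-x)/2 · (e^x + e^-x)/2 = (e^(2x) - e^(-2x))/2 = sinh(2x).
So the two sides agree for every real x for which both sides are defined.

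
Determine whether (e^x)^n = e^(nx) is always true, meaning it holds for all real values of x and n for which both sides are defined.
Claim: (e^x)^n = e^(nx).
Reasoning: e^x is a positive real number, and for a positive base B and real exponent n, B^n = e^(n·ln B). With B = e^x, ln B = x, so (e^x)^n = e^(n·x).
So the two sides agree for all real values of x and n for which both sides are defined.

Conclusion: Yes, this is an identity.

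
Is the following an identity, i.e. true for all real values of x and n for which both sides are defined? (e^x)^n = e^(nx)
Yes, this is an identity.

Claim: (e^x)^n = e^(nx).
Reasoning: e^x is a positive real number, and for a positive base B and real exponent n, B^n = e^(n·ln B). With B = e^x, ln B = x, so (e^x)^n = e^(n·x).
So the two sides agree for all real values of x and n for which both sides are defined.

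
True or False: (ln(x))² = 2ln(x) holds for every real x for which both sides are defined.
Claim: (ln(x))² = 2ln(x).
Test a specific point where both sides are defined: x = 5.
LHS = (ln(x))² ≈ 2.5903
RHS = 2ln(x) ≈ 3.2189
Since 2.5903 ≠ 3.2189, the equation fails at this point, so it cannot hold for every real x for which both sides are defined.
2ln(x) equals ln(x²), which is not the same as (ln x)².

Conclusion: False.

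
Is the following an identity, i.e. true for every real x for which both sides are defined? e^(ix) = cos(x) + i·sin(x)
Claim: e^(ix) = cos(x) + i·sin(x).
Reasoning: Euler's formula. Expand e^(ix) = Σ (ix)^k / k!. Since i² = -1, the even-k terms are Σ (-1)^m x^(2m)/(2m)! = cos(x) and the odd-k terms are i · Σ (-1)^m x^(2m+1)/(2m+1)! = i·sin(x).
So the two sides agree for every real x for which both sides are defined.

Conclusion: Yes, this is an identity.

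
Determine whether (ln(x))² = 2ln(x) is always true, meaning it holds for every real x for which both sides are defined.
No, this is NOT an identity.

Claim: (ln(x))² = 2ln(x).
Test a specific point where both sides are defined: x = 3.
LHS = (ln(x))² ≈ 1.2069
RHS = 2ln(x) ≈ 2.1972
Since 1.2069 ≠ 2.1972, the equation fails at this point, so it cannot hold for every real x for which both sides are defined.
2ln(x) equals ln(x²), which is not the same as (ln x)².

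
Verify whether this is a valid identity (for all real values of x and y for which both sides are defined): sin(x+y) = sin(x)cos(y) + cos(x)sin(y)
Claim: sin(x+y) = sin(x)cos(y) + cos(x)sin(y).
Reasoning: By Euler's formula e^(i(x+y)) = e^(ix)·e^(iy) = (cos x + i·sin x)(cos y + i·sin y). The imaginary part of the left side is sin(x+y); the imaginary part of the product is sin(x)cos(y) + cos(x)sin(y).
So the two sides agree for all real values of x and y for which both sides are defined.

Conclusion: Yes, this is an identity.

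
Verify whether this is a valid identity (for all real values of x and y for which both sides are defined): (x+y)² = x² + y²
Claim: (x+y)² = x² + y².
Test a specific point where both sides are defined: x = 3/2, y = 4.
LHS = (x+y)² ≈ 30.2500
RHS = x² + y² ≈ 18.2500
Since 30.2500 ≠ 18.2500, the equation fails at this point, so it cannot hold for all real values of x and y for which both sides are defined.
The correct expansion is (x+y)² = x² + 2xy + y²; the cross term 2xy is missing.

Conclusion: No, this is NOT an identity.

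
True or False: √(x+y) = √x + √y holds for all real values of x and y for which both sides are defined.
False.

Claim: √(x+y) = √x + √y.
Test a specific point where both sides are defined: x = 1/2, y = 2.
LHS = √(x+y) ≈ 1.5811
RHS = √x + √y ≈ 2.1213
Since 1.5811 ≠ 2.1213, the equation fails at this point, so it cannot hold for all real values of x and y for which both sides are defined.
Squaring the right side gives x + 2√(xy) + y, not x + y.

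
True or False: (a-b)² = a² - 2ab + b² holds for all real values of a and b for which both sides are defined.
Claim: (a-b)² = a² - 2ab + b².
Reasoning: Expand: (a-b)² = (a-b)(a-b) = a·a - a·b - b·a + b·b = a² - 2ab + b².
So the two sides agree for all real values of a and b for which both sides are defined.

Conclusion: True.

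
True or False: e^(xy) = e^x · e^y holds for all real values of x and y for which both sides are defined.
False.

Claim: e^(xy) = e^x · e^y.
Test a specific point where both sides are defined: x = 1/2, y = 5.
LHS = e^(xy) ≈ 12.1825
RHS = e^x · e^y ≈ 244.6919
Since 12.1825 ≠ 244.6919, the equation fails at this point, so it cannot hold for all real values of x and y for which both sides are defined.
e^x · e^y = e^(x+y), not e^(xy).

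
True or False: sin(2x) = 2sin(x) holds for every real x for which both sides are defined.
Claim: sin(2x) = 2sin(x).
Test a specific point where both sides are defined: x = -π/6.
LHS = sin(2x) ≈ -0.8660
RHS = 2sin(x) ≈ -1.0000
Since -0.8660 ≠ -1.0000, the equation fails at this point, so it cannot hold for every real x for which both sides are defined.
The correct double-angle formula is sin(2x) = 2sin(x)cos(x).

Conclusion: False.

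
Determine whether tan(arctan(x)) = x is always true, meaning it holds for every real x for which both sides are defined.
Yes, this is an identity.

Claim: tan(arctan(x)) = x.
Reasoning: For every real x, arctan(x) is by definition the angle in (-π/2, π/2) whose tangent equals x. Taking the tangent of that angle returns x.
So the two sides agree for every real x for which both sides are defined.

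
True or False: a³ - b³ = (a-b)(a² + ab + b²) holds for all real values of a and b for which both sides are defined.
Claim: a³ - b³ = (a-b)(a² + ab + b²).
Reasoning: Expand the right side: (a-b)(a² + ab + b²) = a³ + a²b + ab² - a²b - ab² - b³ = a³ - b³ (the middle terms cancel in pairs).
So the two sides agree for all real values of a and b for which both sides are defined.

Conclusion: True.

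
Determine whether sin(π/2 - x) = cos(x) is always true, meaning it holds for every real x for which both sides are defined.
Yes, this is an identity.

Claim: sin(π/2 - x) = cos(x).
Reasoning: Use sin(u - v) = sin(u)cos(v) - cos(u)sin(v) with u = π/2, v = x: sin(π/2)cos(x) - cos(π/2)sin(x) = 1·cos(x) - 0·sin(x) = cos(x).
So the two sides agree for every real x for which both sides are defined.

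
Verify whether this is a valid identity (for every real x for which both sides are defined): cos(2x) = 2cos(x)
No, this is NOT an identity.

Claim: cos(2x) = 2cos(x).
Test a specific point where both sides are defined: x = 2π/3.
LHS = cos(2x) ≈ -0.5000
RHS = 2cos(x) ≈ -1.0000
Since -0.5000 ≠ -1.0000, the equation fails at this point, so it cannot hold for every real x for which both sides are defined.
The correct double-angle formula is cos(2x) = cos²x - sin²x.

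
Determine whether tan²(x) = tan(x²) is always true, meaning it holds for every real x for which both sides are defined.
Claim: tan²(x) = tan(x²).
Test a specific point where both sides are defined: x = π/3.
LHS = tan²(x) ≈ 3.0000
RHS = tan(x²) ≈ 1.9485
Since 3.0000 ≠ 1.9485, the equation fails at this point, so it cannot hold for every real x for which both sides are defined.
tan²(x) means (tan x)², squaring the output; tan(x²) squares the input. These are different functions.

Conclusion: No, this is NOT an identity.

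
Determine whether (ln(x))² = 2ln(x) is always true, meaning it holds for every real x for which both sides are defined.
Claim: (ln(x))² = 2ln(x).
Test a specific point where both sides are defined: x = 3/2.
LHS = (ln(x))² ≈ 0.1644
RHS = 2ln(x) ≈ 0.8109
Since 0.1644 ≠ 0.8109, the equation fails at this point, so it cannot hold for every real x for which both sides are defined.
2ln(x) equals ln(x²), which is not the same as (ln x)².

Conclusion: No, this is NOT an identity.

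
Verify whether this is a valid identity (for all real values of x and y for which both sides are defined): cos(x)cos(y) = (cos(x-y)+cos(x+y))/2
Yes, this is an identity.

Claim: cos(x)cos(y) = (cos(x-y)+cos(x+y))/2.
Reasoning: cos(x-y) = cos(x)cos(y) + sin(x)sin(y) and cos(x+y) = cos(x)cos(y) - sin(x)sin(y). Adding, cos(x-y) + cos(x+y) = 2cos(x)cos(y); divide by 2.
So the two sides agree for all real values of x and y for which both sides are defined.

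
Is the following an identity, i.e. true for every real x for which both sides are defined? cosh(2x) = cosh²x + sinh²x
Claim: cosh(2x) = cosh²x + sinh²x.
Reasoning: cosh²x = (e^(2x) + 2 + e^(-2x))/4 and sinh²x = (e^(2x) - 2 + e^(-2x))/4. Adding gives (2e^(2x) + 2e^(-2x))/4 = (e^(2x) + e^(-2x))/2 = cosh(2x).
So the two sides agree for every real x for which both sides are defined.

Conclusion: Yes, this is an identity.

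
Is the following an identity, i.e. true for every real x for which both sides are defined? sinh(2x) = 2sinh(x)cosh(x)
Yes, this is an identity.

Claim: sinh(2x) = 2sinh(x)cosh(x).
Reasoning: 2sinh(x)cosh(x) = 2 · (e^x - e^-x)/2 · (e^x + e^-x)/2 = (e^(2x) - e^(-2x))/2 = sinh(2x).
So the two sides agree for every real x for which both sides are defined.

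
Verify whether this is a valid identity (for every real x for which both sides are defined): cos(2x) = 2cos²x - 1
Yes, this is an identity.

Claim: cos(2x) = 2cos²x - 1.
Reasoning: cos(2x) = cos²x - sin²x. Replace sin²x by 1 - cos²x: cos²x - (1 - cos²x) = 2cos²x - 1.
So the two sides agree for every real x for which both sides are defined.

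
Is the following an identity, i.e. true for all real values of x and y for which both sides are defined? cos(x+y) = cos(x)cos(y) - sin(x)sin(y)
Claim: cos(x+y) = cos(x)cos(y) - sin(x)sin(y).
Reasoning: By Euler's formula e^(i(x+y)) = e^(ix)·e^(iy) = (cos x + i·sin x)(cos y + i·sin y). The real part of the left side is cos(x+y); the real part of the product is cos(x)cos(y) - sin(x)sin(y) (since i·i = -1).
So the two sides agree for all real values of x and y for which both sides are defined.

Conclusion: Yes, this is an identity.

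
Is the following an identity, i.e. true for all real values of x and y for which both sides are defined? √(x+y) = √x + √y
Claim: √(x+y) = √x + √y.
Test a specific point where both sides are defined: x = 3/2, y = 3.
LHS = √(x+y) ≈ 2.1213
RHS = √x + √y ≈ 2.9568
Since 2.1213 ≠ 2.9568, the equation fails at this point, so it cannot hold for all real values of x and y for which both sides are defined.
Squaring the right side gives x + 2√(xy) + y, not x + y.

Conclusion: No, this is NOT an identity.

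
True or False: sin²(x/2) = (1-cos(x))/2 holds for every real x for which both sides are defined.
Claim: sin²(x/2) = (1-cos(x))/2.
Reasoning: Use cos(2θ) = 1 - 2sin²θ with θ = x/2: cos(x) = 1 - 2sin²(x/2). Solving for sin²(x/2) gives (1 - cos(x))/2.
So the two sides agree for every real x for which both sides are defined.

Conclusion: True.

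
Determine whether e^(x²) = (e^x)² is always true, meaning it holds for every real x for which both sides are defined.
Claim: e^(x²) = (e^x)².
Test a specific point where both sides are defined: x = -1.
LHS = e^(x²) ≈ 2.7183
RHS = (e^x)² ≈ 0.1353
Since 2.7183 ≠ 0.1353, the equation fails at this point, so it cannot hold for every real x for which both sides are defined.
(e^x)² = e^(2x), and 2x ≠ x² in general.

Conclusion: No, this is NOT an identity.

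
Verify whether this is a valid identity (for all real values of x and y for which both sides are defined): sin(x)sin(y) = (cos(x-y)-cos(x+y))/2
Claim: sin(x)sin(y) = (cos(x-y)-cos(x+y))/2.
Reasoning: cos(x-y) = cos(x)cos(y) + sin(x)sin(y) and cos(x+y) = cos(x)cos(y) - sin(x)sin(y). Subtracting, cos(x-y) - cos(x+y) = 2sin(x)sin(y); divide by 2.
So the two sides agree for all real values of x and y for which both sides are defined.

Conclusion: Yes, this is an identity.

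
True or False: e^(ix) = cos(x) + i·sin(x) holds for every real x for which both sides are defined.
Claim: e^(ix) = cos(x) + i·sin(x).
Reasoning: Euler's formula. Expand e^(ix) = Σ (ix)^k / k!. Since i² = -1, the even-k terms are Σ (-1)^m x^(2m)/(2m)! = cos(x) and the odd-k terms are i · Σ (-1)^m x^(2m+1)/(2m+1)! = i·sin(x).
So the two sides agree for every real x for which both sides are defined.

Conclusion: True.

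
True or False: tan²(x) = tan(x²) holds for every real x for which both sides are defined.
Claim: tan²(x) = tan(x²).
Test a specific point where both sides are defined: x = 3π/4.
LHS = tan²(x) ≈ 1.0000
RHS = tan(x²) ≈ -0.8977
Since 1.0000 ≠ -0.8977, the equation fails at this point, so it cannot hold for every real x for which both sides are defined.
tan²(x) means (tan x)², squaring the output; tan(x²) squares the input. These are different functions.

Conclusion: False.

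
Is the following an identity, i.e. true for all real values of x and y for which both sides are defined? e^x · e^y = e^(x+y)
Claim: e^x · e^y = e^(x+y).
Reasoning: This is the law of exponents for a common base: multiplying powers adds exponents. E.g. from the series, (Σ x^j/j!)(Σ y^k/k!) = Σ_m (Σ_{j+k=m} x^j y^k/(j!k!)) = Σ_m (x+y)^m/m! by the binomial theorem.
So the two sides agree for all real values of x and y for which both sides are defined.

Conclusion: Yes, this is an identity.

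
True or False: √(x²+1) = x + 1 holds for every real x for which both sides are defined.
Claim: √(x²+1) = x + 1.
Test a specific point where both sides are defined: x = 5.
LHS = √(x²+1) ≈ 5.0990
RHS = x + 1 ≈ 6.0000
Since 5.0990 ≠ 6.0000, the equation fails at this point, so it cannot hold for every real x for which both sides are defined.
(x+1)² = x² + 2x + 1 ≠ x² + 1 unless x = 0.

Conclusion: False.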